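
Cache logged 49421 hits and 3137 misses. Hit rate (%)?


Formula: hit rate = hits / (hits + misses) * 100
hit rate = 49421 / (49421 + 3137) * 100
hit rate = 49421 / 52558 * 100
hit rate = 94.03%

94.03%


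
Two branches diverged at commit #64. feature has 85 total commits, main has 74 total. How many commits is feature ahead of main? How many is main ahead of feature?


Common ancestor: commit #64
feature commits after divergence: 85 - 64 = 21
main commits after divergence: 74 - 64 = 10
feature is 21 commits ahead of main
main is 10 commits ahead of feature

feature ahead: 21, main ahead: 10


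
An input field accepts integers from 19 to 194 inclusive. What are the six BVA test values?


Range: [19, 194]
Boundaries: just below min, min, min+1, max-1, max, just above max
Values: [18, 19, 20, 193, 194, 195]

[18, 19, 20, 193, 194, 195]


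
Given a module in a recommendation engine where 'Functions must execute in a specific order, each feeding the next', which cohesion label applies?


Reasoning: Output of one is input to next
Type: Sequential cohesion

Sequential cohesion


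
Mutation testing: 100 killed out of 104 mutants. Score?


Mutation score = killed / total * 100
Mutation score = 100 / 104 * 100
Mutation score = 96.15%

96.15%


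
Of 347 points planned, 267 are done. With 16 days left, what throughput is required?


Formula: Required rate = Remaining points / Days left
Remaining = 347 - 267 = 80 points
Required rate = 80 / 16 = 5.0 points/day

5.0 points/day


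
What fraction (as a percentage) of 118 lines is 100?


Coverage = covered / total * 100
Coverage = 100 / 118 * 100
Coverage = 84.75%

84.75%


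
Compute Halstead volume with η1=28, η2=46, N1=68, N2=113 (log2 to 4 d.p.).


Formula: V = N * log2(η), where N = N1 + N2 and η = η1 + η2
η = 28 + 46 = 74
N = 68 + 113 = 181
log2(74) ≈ 6.2095
V = 181 * 6.2095 = 1123.92

1123.92


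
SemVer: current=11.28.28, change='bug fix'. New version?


Current: 11.28.28
Change category: 'bug fix' → patch bump
SemVer rule: patch bump → increment PATCH (MAJOR and MINOR unchanged)
New: 11.28.29

11.28.29


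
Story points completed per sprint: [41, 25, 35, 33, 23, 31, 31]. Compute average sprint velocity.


Formula: Avg velocity = Total points / Number of sprints
Points: [41, 25, 35, 33, 23, 31, 31]
Sum = 41 + 25 + 35 + 33 + 23 + 31 + 31 = 219
Avg velocity = 219 / 7 = 31.29 points/sprint

31.29 points/sprint


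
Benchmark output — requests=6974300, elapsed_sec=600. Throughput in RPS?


Formula: throughput = requests / seconds
throughput = 6974300 / 600
throughput = 11623.83 requests/second

11623.83 requests/second


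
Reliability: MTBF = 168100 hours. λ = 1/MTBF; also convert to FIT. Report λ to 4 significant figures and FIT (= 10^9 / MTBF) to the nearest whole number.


Formula: λ = 1 / MTBF; FIT = λ × 1e9 = 1e9 / MTBF
λ = 1 / 168100 ≈ 5.949e-06 failures/hour
FIT = 1e9 / 168100 ≈ 5949 failures per 1e9 hours (nearest whole number)

λ = 5.949e-06 /h, FIT = 5949


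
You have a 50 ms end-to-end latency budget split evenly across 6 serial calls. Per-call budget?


Formula: per_stage = total_budget / stages
per_stage = 50 / 6
per_stage = 8.33 ms

8.33 ms


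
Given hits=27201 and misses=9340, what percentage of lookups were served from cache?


Formula: hit rate = hits / (hits + misses) * 100
hit rate = 27201 / (27201 + 9340) * 100
hit rate = 27201 / 36541 * 100
hit rate = 74.44%

74.44%


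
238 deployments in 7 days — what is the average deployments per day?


Formula: deployments per day = releases / days
= 238 / 7
= 34.0 deploys/day
(equivalently, 238.0 deploys/week)

34.0 deploys/day


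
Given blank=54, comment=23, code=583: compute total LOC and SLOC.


Total LOC = blank + comment + code
Total LOC = 54 + 23 + 583 = 660
SLOC (source only) = code = 583

Total LOC: 660, SLOC: 583


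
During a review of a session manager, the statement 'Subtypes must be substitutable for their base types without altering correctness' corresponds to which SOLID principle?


This describes the Liskov Substitution Principle (LSP)

Liskov Substitution Principle (LSP)


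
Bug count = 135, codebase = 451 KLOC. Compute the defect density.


Defect density = defects / KLOC
Defect density = 135 / 451
Defect density = 0.299 defects/KLOC

0.299 defects/KLOC


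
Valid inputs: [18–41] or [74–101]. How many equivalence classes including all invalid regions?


Valid ranges: [18,41] and [74,101]
Class 1: x < 18 — invalid
Class 2: 18 ≤ x ≤ 41 — valid
Class 3: 41 < x < 74 — invalid (gap between ranges)
Class 4: 74 ≤ x ≤ 101 — valid
Class 5: x > 101 — invalid
Total equivalence classes: 5

5 equivalence classes


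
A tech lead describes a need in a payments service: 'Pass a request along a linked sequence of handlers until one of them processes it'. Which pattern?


This matches the Chain of Responsibility pattern

Chain of Responsibility


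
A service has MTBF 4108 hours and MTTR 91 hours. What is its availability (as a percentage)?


Availability = MTBF / (MTBF + MTTR)
Availability = 4108 / (4108 + 91)
Availability = 4108 / 4199
Availability = 97.8328%

97.8328%


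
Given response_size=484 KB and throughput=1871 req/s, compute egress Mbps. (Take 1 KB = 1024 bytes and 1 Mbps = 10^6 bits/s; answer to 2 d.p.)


Formula: Mbps = payload_bytes * RPS * 8 / 1e6
Payload per request = 484 KB = 484 * 1024 = 495616 bytes
Total bytes/sec = 495616 * 1871 = 927297536
Total bits/sec = 927297536 * 8 = 7418380288
Mbps = 7418380288 / 1e6 = 7418.38

7418.38 Mbps


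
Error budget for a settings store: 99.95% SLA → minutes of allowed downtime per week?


Formula: allowed downtime = period * (100 - SLA) / 100
Period (week) = 10080 minutes
Unavailability fraction = (100 - 99.95) / 100
Allowed downtime = 10080 * (100 - 99.95) / 100
Allowed downtime = 5.04 minutes

5.04 minutes


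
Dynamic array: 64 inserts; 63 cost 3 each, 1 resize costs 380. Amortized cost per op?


Formula: Amortized cost = Total cost / Operations
Total cost = (63 * 3) + (1 * 380)
Total cost = 189 + 380 = 569
Amortized = 569 / 64 = 8.8906

8.8906


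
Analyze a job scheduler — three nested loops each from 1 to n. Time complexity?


Reasoning: three levels of nesting over n
Complexity: O(n^3)

O(n^3)


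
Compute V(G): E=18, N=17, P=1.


Formula: V(G) = E - N + 2P
V(G) = 18 - 17 + 2*1
V(G) = 1 + 2
V(G) = 3

3


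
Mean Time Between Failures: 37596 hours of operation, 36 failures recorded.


Formula: MTBF = Total operating time / Number of failures
MTBF = 37596 / 36
MTBF = 1044.33 hours

1044.33 hours


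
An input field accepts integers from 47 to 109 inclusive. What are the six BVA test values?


Range: [47, 109]
Boundaries: just below min, min, min+1, max-1, max, just above max
Values: [46, 47, 48, 108, 109, 110]

[46, 47, 48, 108, 109, 110]


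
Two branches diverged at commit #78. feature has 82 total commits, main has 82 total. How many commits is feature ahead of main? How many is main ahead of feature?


Common ancestor: commit #78
feature commits after divergence: 82 - 78 = 4
main commits after divergence: 82 - 78 = 4
feature is 4 commits ahead of main
main is 4 commits ahead of feature

feature ahead: 4, main ahead: 4


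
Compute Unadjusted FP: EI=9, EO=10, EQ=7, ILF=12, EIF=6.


UFP = EI*4 + EO*5 + EQ*4 + ILF*10 + EIF*7
UFP = 9*4 + 10*5 + 7*4 + 12*10 + 6*7
UFP = 36 + 50 + 28 + 120 + 42
UFP = 276

276


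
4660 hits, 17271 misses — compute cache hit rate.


Formula: hit rate = hits / (hits + misses) * 100
hit rate = 4660 / (4660 + 17271) * 100
hit rate = 4660 / 21931 * 100
hit rate = 21.25%

21.25%


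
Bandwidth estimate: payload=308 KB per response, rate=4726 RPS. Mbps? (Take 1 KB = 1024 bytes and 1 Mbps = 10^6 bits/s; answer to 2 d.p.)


Formula: Mbps = payload_bytes * RPS * 8 / 1e6
Payload per request = 308 KB = 308 * 1024 = 315392 bytes
Total bytes/sec = 315392 * 4726 = 1490542592
Total bits/sec = 1490542592 * 8 = 11924340736
Mbps = 11924340736 / 1e6 = 11924.34

11924.34 Mbps


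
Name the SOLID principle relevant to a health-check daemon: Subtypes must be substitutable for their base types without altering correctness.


This describes the Liskov Substitution Principle (LSP)

Liskov Substitution Principle (LSP)


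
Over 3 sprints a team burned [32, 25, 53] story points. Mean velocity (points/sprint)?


Formula: Avg velocity = Total points / Number of sprints
Points: [32, 25, 53]
Sum = 32 + 25 + 53 = 110
Avg velocity = 110 / 3 = 36.67 points/sprint

36.67 points/sprint


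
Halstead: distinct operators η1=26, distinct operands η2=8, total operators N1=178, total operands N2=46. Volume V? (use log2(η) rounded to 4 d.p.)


Formula: V = N * log2(η), where N = N1 + N2 and η = η1 + η2
η = 26 + 8 = 34
N = 178 + 46 = 224
log2(34) ≈ 5.0875
V = 224 * 5.0875 = 1139.60

1139.60


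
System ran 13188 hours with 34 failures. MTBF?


Formula: MTBF = Total operating time / Number of failures
MTBF = 13188 / 34
MTBF = 387.88 hours

387.88 hours


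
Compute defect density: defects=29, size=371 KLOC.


Defect density = defects / KLOC
Defect density = 29 / 371
Defect density = 0.078 defects/KLOC

0.078 defects/KLOC


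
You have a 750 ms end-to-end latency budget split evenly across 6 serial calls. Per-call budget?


Formula: per_stage = total_budget / stages
per_stage = 750 / 6
per_stage = 125.0 ms

125.0 ms


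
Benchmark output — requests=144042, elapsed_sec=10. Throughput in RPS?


Formula: throughput = requests / seconds
throughput = 144042 / 10
throughput = 14404.2 requests/second

14404.2 requests/second


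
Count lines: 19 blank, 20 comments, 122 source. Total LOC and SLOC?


Total LOC = blank + comment + code
Total LOC = 19 + 20 + 122 = 161
SLOC (source only) = code = 122

Total LOC: 161, SLOC: 122


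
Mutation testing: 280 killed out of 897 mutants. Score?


Mutation score = killed / total * 100
Mutation score = 280 / 897 * 100
Mutation score = 31.22%

31.22%


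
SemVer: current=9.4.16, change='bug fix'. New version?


Current: 9.4.16
Change category: 'bug fix' → patch bump
SemVer rule: patch bump → increment PATCH (MAJOR and MINOR unchanged)
New: 9.4.17

9.4.17


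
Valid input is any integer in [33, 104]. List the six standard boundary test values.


Range: [33, 104]
Boundaries: just below min, min, min+1, max-1, max, just above max
Values: [32, 33, 34, 103, 104, 105]

[32, 33, 34, 103, 104, 105]


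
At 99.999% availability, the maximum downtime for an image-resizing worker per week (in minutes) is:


Formula: allowed downtime = period * (100 - SLA) / 100
Period (week) = 10080 minutes
Unavailability fraction = (100 - 99.999) / 100
Allowed downtime = 10080 * (100 - 99.999) / 100
Allowed downtime = 0.1008 minutes

0.1008 minutes


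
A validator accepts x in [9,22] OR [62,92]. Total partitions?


Valid ranges: [9,22] and [62,92]
Class 1: x < 9 — invalid
Class 2: 9 ≤ x ≤ 22 — valid
Class 3: 22 < x < 62 — invalid (gap between ranges)
Class 4: 62 ≤ x ≤ 92 — valid
Class 5: x > 92 — invalid
Total equivalence classes: 5

5 equivalence classes


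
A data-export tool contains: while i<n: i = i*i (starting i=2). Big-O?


Reasoning: squaring drives double-exponential growth; iterations ~ log log n
Complexity: O(log log n)

O(log log n)


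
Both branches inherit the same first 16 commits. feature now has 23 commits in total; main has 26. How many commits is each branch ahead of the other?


Common ancestor: commit #16
feature commits after divergence: 23 - 16 = 7
main commits after divergence: 26 - 16 = 10
feature is 7 commits ahead of main
main is 10 commits ahead of feature

feature ahead: 7, main ahead: 10


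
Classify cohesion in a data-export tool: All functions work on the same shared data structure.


Reasoning: Functions share data
Type: Communicational cohesion

Communicational cohesion


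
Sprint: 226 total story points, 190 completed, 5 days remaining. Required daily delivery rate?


Formula: Required rate = Remaining points / Days left
Remaining = 226 - 190 = 36 points
Required rate = 36 / 5 = 7.2 points/day

7.2 points/day


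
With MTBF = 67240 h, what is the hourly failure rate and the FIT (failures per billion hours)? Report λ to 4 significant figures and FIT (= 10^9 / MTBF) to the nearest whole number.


Formula: λ = 1 / MTBF; FIT = λ × 1e9 = 1e9 / MTBF
λ = 1 / 67240 ≈ 1.487e-05 failures/hour
FIT = 1e9 / 67240 ≈ 14872 failures per 1e9 hours (nearest whole number)

λ = 1.487e-05 /h, FIT = 14872


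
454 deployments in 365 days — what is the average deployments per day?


Formula: deployments per day = releases / days
= 454 / 365
= 1.244 deploys/day
(equivalently, 8.71 deploys/week)

1.244 deploys/day


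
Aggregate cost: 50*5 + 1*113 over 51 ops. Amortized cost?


Formula: Amortized cost = Total cost / Operations
Total cost = (50 * 5) + (1 * 113)
Total cost = 250 + 113 = 363
Amortized = 363 / 51 = 7.1176

7.1176


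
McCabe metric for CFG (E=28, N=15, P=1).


Formula: V(G) = E - N + 2P
V(G) = 28 - 15 + 2*1
V(G) = 13 + 2
V(G) = 15

15


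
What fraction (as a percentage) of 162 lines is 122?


Coverage = covered / total * 100
Coverage = 122 / 162 * 100
Coverage = 75.31%

75.31%


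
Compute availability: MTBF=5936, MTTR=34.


Availability = MTBF / (MTBF + MTTR)
Availability = 5936 / (5936 + 34)
Availability = 5936 / 5970
Availability = 99.4305%

99.4305%


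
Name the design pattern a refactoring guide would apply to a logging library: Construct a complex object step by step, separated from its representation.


This matches the Builder pattern

Builder


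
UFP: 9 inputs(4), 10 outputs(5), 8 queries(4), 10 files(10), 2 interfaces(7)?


UFP = EI*4 + EO*5 + EQ*4 + ILF*10 + EIF*7
UFP = 9*4 + 10*5 + 8*4 + 10*10 + 2*7
UFP = 36 + 50 + 32 + 100 + 14
UFP = 232

232


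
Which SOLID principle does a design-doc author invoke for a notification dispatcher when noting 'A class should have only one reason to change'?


This describes the Single Responsibility Principle (SRP)

Single Responsibility Principle (SRP)


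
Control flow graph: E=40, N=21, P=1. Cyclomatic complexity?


Formula: V(G) = E - N + 2P
V(G) = 40 - 21 + 2*1
V(G) = 19 + 2
V(G) = 21

21


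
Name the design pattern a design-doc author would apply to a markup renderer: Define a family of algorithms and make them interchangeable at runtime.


This matches the Strategy pattern

Strategy


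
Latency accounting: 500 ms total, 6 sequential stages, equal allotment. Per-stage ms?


Formula: per_stage = total_budget / stages
per_stage = 500 / 6
per_stage = 83.33 ms

83.33 ms


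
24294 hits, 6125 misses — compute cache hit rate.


Formula: hit rate = hits / (hits + misses) * 100
hit rate = 24294 / (24294 + 6125) * 100
hit rate = 24294 / 30419 * 100
hit rate = 79.86%

79.86%


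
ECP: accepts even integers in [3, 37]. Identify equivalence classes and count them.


Constraint: even integers in [3, 37]
Class 1: x < 3 — out-of-range invalid
Class 2: x in [3,37] but odd — wrong type invalid
Class 3: x in [3,37] and even — valid
Class 4: x > 37 — out-of-range invalid
Total equivalence classes: 4

4 equivalence classes


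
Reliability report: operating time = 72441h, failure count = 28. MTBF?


Formula: MTBF = Total operating time / Number of failures
MTBF = 72441 / 28
MTBF = 2587.18 hours

2587.18 hours


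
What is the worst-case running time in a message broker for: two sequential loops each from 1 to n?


Reasoning: sequential dominates: O(n) + O(n) = O(n)
Complexity: O(n)

O(n)


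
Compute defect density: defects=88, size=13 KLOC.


Defect density = defects / KLOC
Defect density = 88 / 13
Defect density = 6.769 defects/KLOC

6.769 defects/KLOC


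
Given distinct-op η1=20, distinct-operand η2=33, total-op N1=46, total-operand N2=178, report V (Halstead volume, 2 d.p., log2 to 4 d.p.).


Formula: V = N * log2(η), where N = N1 + N2 and η = η1 + η2
η = 20 + 33 = 53
N = 46 + 178 = 224
log2(53) ≈ 5.7279
V = 224 * 5.7279 = 1283.05

1283.05


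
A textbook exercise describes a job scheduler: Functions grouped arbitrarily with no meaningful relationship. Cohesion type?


Reasoning: Worst: random grouping
Type: Coincidental cohesion

Coincidental cohesion


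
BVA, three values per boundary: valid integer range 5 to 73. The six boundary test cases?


Range: [5, 73]
Boundaries: just below min, min, min+1, max-1, max, just above max
Values: [4, 5, 6, 72, 73, 74]

[4, 5, 6, 72, 73, 74]


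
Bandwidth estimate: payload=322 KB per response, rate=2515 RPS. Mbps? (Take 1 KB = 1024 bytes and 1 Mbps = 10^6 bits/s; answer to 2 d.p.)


Formula: Mbps = payload_bytes * RPS * 8 / 1e6
Payload per request = 322 KB = 322 * 1024 = 329728 bytes
Total bytes/sec = 329728 * 2515 = 829265920
Total bits/sec = 829265920 * 8 = 6634127360
Mbps = 6634127360 / 1e6 = 6634.13

6634.13 Mbps


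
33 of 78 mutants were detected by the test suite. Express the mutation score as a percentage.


Mutation score = killed / total * 100
Mutation score = 33 / 78 * 100
Mutation score = 42.31%

42.31%


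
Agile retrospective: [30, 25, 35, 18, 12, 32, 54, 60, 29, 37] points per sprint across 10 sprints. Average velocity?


Formula: Avg velocity = Total points / Number of sprints
Points: [30, 25, 35, 18, 12, 32, 54, 60, 29, 37]
Sum = 30 + 25 + 35 + 18 + 12 + 32 + 54 + 60 + 29 + 37 = 332
Avg velocity = 332 / 10 = 33.2 points/sprint

33.2 points/sprint


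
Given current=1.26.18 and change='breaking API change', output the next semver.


Current: 1.26.18
Change category: 'breaking API change' → major bump
SemVer rule: major bump → increment MAJOR, reset MINOR and PATCH to 0
New: 2.0.0

2.0.0


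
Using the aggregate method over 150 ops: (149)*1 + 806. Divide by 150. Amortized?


Formula: Amortized cost = Total cost / Operations
Total cost = (149 * 1) + (1 * 806)
Total cost = 149 + 806 = 955
Amortized = 955 / 150 = 6.3667

6.3667


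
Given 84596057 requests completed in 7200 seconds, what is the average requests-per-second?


Formula: throughput = requests / seconds
throughput = 84596057 / 7200
throughput = 11749.45 requests/second

11749.45 requests/second


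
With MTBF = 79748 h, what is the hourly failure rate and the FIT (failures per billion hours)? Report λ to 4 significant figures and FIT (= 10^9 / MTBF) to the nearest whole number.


Formula: λ = 1 / MTBF; FIT = λ × 1e9 = 1e9 / MTBF
λ = 1 / 79748 ≈ 1.254e-05 failures/hour
FIT = 1e9 / 79748 ≈ 12539 failures per 1e9 hours (nearest whole number)

λ = 1.254e-05 /h, FIT = 12539


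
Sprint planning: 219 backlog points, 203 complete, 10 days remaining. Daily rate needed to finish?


Formula: Required rate = Remaining points / Days left
Remaining = 219 - 203 = 16 points
Required rate = 16 / 10 = 1.6 points/day

1.6 points/day


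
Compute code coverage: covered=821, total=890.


Coverage = covered / total * 100
Coverage = 821 / 890 * 100
Coverage = 92.25%

92.25%


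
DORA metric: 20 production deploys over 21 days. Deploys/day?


Formula: deployments per day = releases / days
= 20 / 21
= 0.952 deploys/day
(equivalently, 6.67 deploys/week)

0.952 deploys/day


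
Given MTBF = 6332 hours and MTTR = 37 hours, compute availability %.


Availability = MTBF / (MTBF + MTTR)
Availability = 6332 / (6332 + 37)
Availability = 6332 / 6369
Availability = 99.4191%

99.4191%


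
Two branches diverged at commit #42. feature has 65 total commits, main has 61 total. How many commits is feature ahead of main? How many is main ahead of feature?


Common ancestor: commit #42
feature commits after divergence: 65 - 42 = 23
main commits after divergence: 61 - 42 = 19
feature is 23 commits ahead of main
main is 19 commits ahead of feature

feature ahead: 23, main ahead: 19


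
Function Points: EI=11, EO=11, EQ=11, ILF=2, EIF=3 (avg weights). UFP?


UFP = EI*4 + EO*5 + EQ*4 + ILF*10 + EIF*7
UFP = 11*4 + 11*5 + 11*4 + 2*10 + 3*7
UFP = 44 + 55 + 44 + 20 + 21
UFP = 184

184


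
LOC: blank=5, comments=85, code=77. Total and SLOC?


Total LOC = blank + comment + code
Total LOC = 5 + 85 + 77 = 167
SLOC (source only) = code = 77

Total LOC: 167, SLOC: 77


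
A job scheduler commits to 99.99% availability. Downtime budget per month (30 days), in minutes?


Formula: allowed downtime = period * (100 - SLA) / 100
Period (month (30 days)) = 43200 minutes
Unavailability fraction = (100 - 99.99) / 100
Allowed downtime = 43200 * (100 - 99.99) / 100
Allowed downtime = 4.32 minutes

4.32 minutes


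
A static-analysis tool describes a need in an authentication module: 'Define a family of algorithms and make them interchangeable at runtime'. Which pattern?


This matches the Strategy pattern

Strategy


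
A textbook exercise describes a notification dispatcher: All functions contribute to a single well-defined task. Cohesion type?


Reasoning: Best: single purpose
Type: Functional cohesion

Functional cohesion


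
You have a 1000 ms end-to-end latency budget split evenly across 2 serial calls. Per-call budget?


Formula: per_stage = total_budget / stages
per_stage = 1000 / 2
per_stage = 500.0 ms

500.0 ms


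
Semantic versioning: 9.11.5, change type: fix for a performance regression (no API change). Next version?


Current: 9.11.5
Change category: 'fix for a performance regression (no API change)' → patch bump
SemVer rule: patch bump → increment PATCH (MAJOR and MINOR unchanged)
New: 9.11.6

9.11.6


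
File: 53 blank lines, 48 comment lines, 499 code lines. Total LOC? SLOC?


Total LOC = blank + comment + code
Total LOC = 53 + 48 + 499 = 600
SLOC (source only) = code = 499

Total LOC: 600, SLOC: 499


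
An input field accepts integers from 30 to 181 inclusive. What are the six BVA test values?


Range: [30, 181]
Boundaries: just below min, min, min+1, max-1, max, just above max
Values: [29, 30, 31, 180, 181, 182]

[29, 30, 31, 180, 181, 182]


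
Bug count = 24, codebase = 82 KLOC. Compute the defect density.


Defect density = defects / KLOC
Defect density = 24 / 82
Defect density = 0.293 defects/KLOC

0.293 defects/KLOC


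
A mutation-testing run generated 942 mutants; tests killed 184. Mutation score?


Mutation score = killed / total * 100
Mutation score = 184 / 942 * 100
Mutation score = 19.53%

19.53%


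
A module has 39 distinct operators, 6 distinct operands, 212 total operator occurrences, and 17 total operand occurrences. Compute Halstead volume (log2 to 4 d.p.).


Formula: V = N * log2(η), where N = N1 + N2 and η = η1 + η2
η = 39 + 6 = 45
N = 212 + 17 = 229
log2(45) ≈ 5.4919
V = 229 * 5.4919 = 1257.65

1257.65


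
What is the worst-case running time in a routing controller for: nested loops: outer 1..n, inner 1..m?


Reasoning: product of independent bounds
Complexity: O(n*m)

O(n*m)


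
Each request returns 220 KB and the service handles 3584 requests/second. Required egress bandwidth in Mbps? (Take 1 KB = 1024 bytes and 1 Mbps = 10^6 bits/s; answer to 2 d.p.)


Formula: Mbps = payload_bytes * RPS * 8 / 1e6
Payload per request = 220 KB = 220 * 1024 = 225280 bytes
Total bytes/sec = 225280 * 3584 = 807403520
Total bits/sec = 807403520 * 8 = 6459228160
Mbps = 6459228160 / 1e6 = 6459.23

6459.23 Mbps


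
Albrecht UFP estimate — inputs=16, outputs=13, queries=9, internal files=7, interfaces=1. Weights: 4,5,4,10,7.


UFP = EI*4 + EO*5 + EQ*4 + ILF*10 + EIF*7
UFP = 16*4 + 13*5 + 9*4 + 7*10 + 1*7
UFP = 64 + 65 + 36 + 70 + 7
UFP = 242

242


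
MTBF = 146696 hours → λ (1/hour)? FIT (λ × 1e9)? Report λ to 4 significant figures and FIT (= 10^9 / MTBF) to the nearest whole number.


Formula: λ = 1 / MTBF; FIT = λ × 1e9 = 1e9 / MTBF
λ = 1 / 146696 ≈ 6.817e-06 failures/hour
FIT = 1e9 / 146696 ≈ 6817 failures per 1e9 hours (nearest whole number)

λ = 6.817e-06 /h, FIT = 6817


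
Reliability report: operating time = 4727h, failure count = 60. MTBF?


Formula: MTBF = Total operating time / Number of failures
MTBF = 4727 / 60
MTBF = 78.78 hours

78.78 hours


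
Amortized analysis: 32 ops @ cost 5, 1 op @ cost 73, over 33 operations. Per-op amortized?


Formula: Amortized cost = Total cost / Operations
Total cost = (32 * 5) + (1 * 73)
Total cost = 160 + 73 = 233
Amortized = 233 / 33 = 7.0606

7.0606


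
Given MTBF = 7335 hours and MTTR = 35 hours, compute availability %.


Availability = MTBF / (MTBF + MTTR)
Availability = 7335 / (7335 + 35)
Availability = 7335 / 7370
Availability = 99.5251%

99.5251%


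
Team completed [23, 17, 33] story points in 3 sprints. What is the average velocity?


Formula: Avg velocity = Total points / Number of sprints
Points: [23, 17, 33]
Sum = 23 + 17 + 33 = 73
Avg velocity = 73 / 3 = 24.33 points/sprint

24.33 points/sprint


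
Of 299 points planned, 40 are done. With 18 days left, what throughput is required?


Formula: Required rate = Remaining points / Days left
Remaining = 299 - 40 = 259 points
Required rate = 259 / 18 = 14.39 points/day

14.39 points/day


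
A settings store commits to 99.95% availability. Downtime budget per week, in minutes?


Formula: allowed downtime = period * (100 - SLA) / 100
Period (week) = 10080 minutes
Unavailability fraction = (100 - 99.95) / 100
Allowed downtime = 10080 * (100 - 99.95) / 100
Allowed downtime = 5.04 minutes

5.04 minutes


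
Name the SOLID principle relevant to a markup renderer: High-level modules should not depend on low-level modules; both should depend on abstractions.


This describes the Dependency Inversion Principle (DIP)

Dependency Inversion Principle (DIP)


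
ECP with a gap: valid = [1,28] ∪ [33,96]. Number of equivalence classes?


Valid ranges: [1,28] and [33,96]
Class 1: x < 1 — invalid
Class 2: 1 ≤ x ≤ 28 — valid
Class 3: 28 < x < 33 — invalid (gap between ranges)
Class 4: 33 ≤ x ≤ 96 — valid
Class 5: x > 96 — invalid
Total equivalence classes: 5

5 equivalence classes


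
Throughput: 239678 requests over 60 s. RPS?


Formula: throughput = requests / seconds
throughput = 239678 / 60
throughput = 3994.63 requests/second

3994.63 requests/second


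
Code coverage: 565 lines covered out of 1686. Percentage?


Coverage = covered / total * 100
Coverage = 565 / 1686 * 100
Coverage = 33.51%

33.51%


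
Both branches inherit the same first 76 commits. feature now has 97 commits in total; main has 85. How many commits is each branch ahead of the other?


Common ancestor: commit #76
feature commits after divergence: 97 - 76 = 21
main commits after divergence: 85 - 76 = 9
feature is 21 commits ahead of main
main is 9 commits ahead of feature

feature ahead: 21, main ahead: 9


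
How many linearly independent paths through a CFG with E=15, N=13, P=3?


Formula: V(G) = E - N + 2P
V(G) = 15 - 13 + 2*3
V(G) = 2 + 6
V(G) = 8

8


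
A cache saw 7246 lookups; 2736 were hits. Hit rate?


Formula: hit rate = hits / (hits + misses) * 100
hit rate = 2736 / (2736 + 4510) * 100
hit rate = 2736 / 7246 * 100
hit rate = 37.76%

37.76%


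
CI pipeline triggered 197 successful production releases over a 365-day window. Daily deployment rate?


Formula: deployments per day = releases / days
= 197 / 365
= 0.54 deploys/day
(equivalently, 3.78 deploys/week)

0.54 deploys/day


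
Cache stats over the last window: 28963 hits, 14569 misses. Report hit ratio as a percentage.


Formula: hit rate = hits / (hits + misses) * 100
hit rate = 28963 / (28963 + 14569) * 100
hit rate = 28963 / 43532 * 100
hit rate = 66.53%

66.53%


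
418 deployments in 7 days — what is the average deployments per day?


Formula: deployments per day = releases / days
= 418 / 7
= 59.714 deploys/day
(equivalently, 418.0 deploys/week)

59.714 deploys/day


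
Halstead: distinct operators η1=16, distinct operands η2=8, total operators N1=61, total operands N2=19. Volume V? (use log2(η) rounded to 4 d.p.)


Formula: V = N * log2(η), where N = N1 + N2 and η = η1 + η2
η = 16 + 8 = 24
N = 61 + 19 = 80
log2(24) ≈ 4.5850
V = 80 * 4.5850 = 366.80

366.80


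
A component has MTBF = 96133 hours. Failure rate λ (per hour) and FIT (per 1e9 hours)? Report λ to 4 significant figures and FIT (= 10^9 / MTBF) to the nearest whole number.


Formula: λ = 1 / MTBF; FIT = λ × 1e9 = 1e9 / MTBF
λ = 1 / 96133 ≈ 1.040e-05 failures/hour
FIT = 1e9 / 96133 ≈ 10402 failures per 1e9 hours (nearest whole number)

λ = 1.040e-05 /h, FIT = 10402


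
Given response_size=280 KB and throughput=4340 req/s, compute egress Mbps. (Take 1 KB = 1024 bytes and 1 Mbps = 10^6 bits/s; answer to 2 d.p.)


Formula: Mbps = payload_bytes * RPS * 8 / 1e6
Payload per request = 280 KB = 280 * 1024 = 286720 bytes
Total bytes/sec = 286720 * 4340 = 1244364800
Total bits/sec = 1244364800 * 8 = 9954918400
Mbps = 9954918400 / 1e6 = 9954.92

9954.92 Mbps


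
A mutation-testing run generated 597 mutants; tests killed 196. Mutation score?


Mutation score = killed / total * 100
Mutation score = 196 / 597 * 100
Mutation score = 32.83%

32.83%


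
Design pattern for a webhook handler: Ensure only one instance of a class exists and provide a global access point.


This matches the Singleton pattern

Singleton


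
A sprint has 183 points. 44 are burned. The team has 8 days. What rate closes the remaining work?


Formula: Required rate = Remaining points / Days left
Remaining = 183 - 44 = 139 points
Required rate = 139 / 8 = 17.38 points/day

17.38 points/day


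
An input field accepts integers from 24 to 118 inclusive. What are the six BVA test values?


Range: [24, 118]
Boundaries: just below min, min, min+1, max-1, max, just above max
Values: [23, 24, 25, 117, 118, 119]

[23, 24, 25, 117, 118, 119]


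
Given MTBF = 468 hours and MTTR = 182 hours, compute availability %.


Availability = MTBF / (MTBF + MTTR)
Availability = 468 / (468 + 182)
Availability = 468 / 650
Availability = 72.0%

72.0%


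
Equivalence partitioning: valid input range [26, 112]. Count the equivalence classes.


Valid range: [26, 112]
Class 1: x < 26 — invalid
Class 2: 26 ≤ x ≤ 112 — valid
Class 3: x > 112 — invalid
Total equivalence classes: 3

3 equivalence classes


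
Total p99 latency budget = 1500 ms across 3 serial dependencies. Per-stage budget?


Formula: per_stage = total_budget / stages
per_stage = 1500 / 3
per_stage = 500.0 ms

500.0 ms


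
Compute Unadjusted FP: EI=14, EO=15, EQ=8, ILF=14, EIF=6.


UFP = EI*4 + EO*5 + EQ*4 + ILF*10 + EIF*7
UFP = 14*4 + 15*5 + 8*4 + 14*10 + 6*7
UFP = 56 + 75 + 32 + 140 + 42
UFP = 345

345


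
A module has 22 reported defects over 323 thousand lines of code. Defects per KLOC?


Defect density = defects / KLOC
Defect density = 22 / 323
Defect density = 0.068 defects/KLOC

0.068 defects/KLOC


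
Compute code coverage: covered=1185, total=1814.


Coverage = covered / total * 100
Coverage = 1185 / 1814 * 100
Coverage = 65.33%

65.33%


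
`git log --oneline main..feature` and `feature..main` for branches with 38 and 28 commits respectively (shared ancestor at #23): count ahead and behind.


Common ancestor: commit #23
feature commits after divergence: 38 - 23 = 15
main commits after divergence: 28 - 23 = 5
feature is 15 commits ahead of main
main is 5 commits ahead of feature

feature ahead: 15, main ahead: 5


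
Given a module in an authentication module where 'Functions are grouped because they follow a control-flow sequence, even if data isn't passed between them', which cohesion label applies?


Reasoning: Grouped by order of execution within a routine, not by data flow
Type: Procedural cohesion

Procedural cohesion


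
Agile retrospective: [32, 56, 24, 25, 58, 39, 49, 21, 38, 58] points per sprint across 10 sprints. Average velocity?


Formula: Avg velocity = Total points / Number of sprints
Points: [32, 56, 24, 25, 58, 39, 49, 21, 38, 58]
Sum = 32 + 56 + 24 + 25 + 58 + 39 + 49 + 21 + 38 + 58 = 400
Avg velocity = 400 / 10 = 40.0 points/sprint

40.0 points/sprint


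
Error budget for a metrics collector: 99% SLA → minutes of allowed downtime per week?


Formula: allowed downtime = period * (100 - SLA) / 100
Period (week) = 10080 minutes
Unavailability fraction = (100 - 99.0) / 100
Allowed downtime = 10080 * (100 - 99.0) / 100
Allowed downtime = 100.8 minutes

100.8 minutes


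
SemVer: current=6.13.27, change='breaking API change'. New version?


Current: 6.13.27
Change category: 'breaking API change' → major bump
SemVer rule: major bump → increment MAJOR, reset MINOR and PATCH to 0
New: 7.0.0

7.0.0


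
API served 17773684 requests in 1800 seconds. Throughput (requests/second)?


Formula: throughput = requests / seconds
throughput = 17773684 / 1800
throughput = 9874.27 requests/second

9874.27 requests/second


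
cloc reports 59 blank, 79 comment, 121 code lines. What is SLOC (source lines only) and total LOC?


Total LOC = blank + comment + code
Total LOC = 59 + 79 + 121 = 259
SLOC (source only) = code = 121

Total LOC: 259, SLOC: 121


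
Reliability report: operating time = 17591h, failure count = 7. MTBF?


Formula: MTBF = Total operating time / Number of failures
MTBF = 17591 / 7
MTBF = 2513.0 hours

2513.0 hours


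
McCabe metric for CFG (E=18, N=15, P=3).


Formula: V(G) = E - N + 2P
V(G) = 18 - 15 + 2*3
V(G) = 3 + 6
V(G) = 9

9


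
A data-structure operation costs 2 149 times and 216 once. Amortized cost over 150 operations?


Formula: Amortized cost = Total cost / Operations
Total cost = (149 * 2) + (1 * 216)
Total cost = 298 + 216 = 514
Amortized = 514 / 150 = 3.4267

3.4267


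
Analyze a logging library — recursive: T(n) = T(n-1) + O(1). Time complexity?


Reasoning: linear recursion with constant work per frame
Complexity: O(n)

O(n)


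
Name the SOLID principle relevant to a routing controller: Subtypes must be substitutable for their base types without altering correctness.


This describes the Liskov Substitution Principle (LSP)

Liskov Substitution Principle (LSP)


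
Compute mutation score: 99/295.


Mutation score = killed / total * 100
Mutation score = 99 / 295 * 100
Mutation score = 33.56%

33.56%


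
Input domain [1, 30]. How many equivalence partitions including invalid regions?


Valid range: [1, 30]
Class 1: x < 1 — invalid
Class 2: 1 ≤ x ≤ 30 — valid
Class 3: x > 30 — invalid
Total equivalence classes: 3

3 equivalence classes


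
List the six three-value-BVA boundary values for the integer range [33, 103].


Range: [33, 103]
Boundaries: just below min, min, min+1, max-1, max, just above max
Values: [32, 33, 34, 102, 103, 104]

[32, 33, 34, 102, 103, 104]


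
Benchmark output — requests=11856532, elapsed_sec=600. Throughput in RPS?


Formula: throughput = requests / seconds
throughput = 11856532 / 600
throughput = 19760.89 requests/second

19760.89 requests/second


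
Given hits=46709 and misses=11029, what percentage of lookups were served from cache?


Formula: hit rate = hits / (hits + misses) * 100
hit rate = 46709 / (46709 + 11029) * 100
hit rate = 46709 / 57738 * 100
hit rate = 80.9%

80.9%


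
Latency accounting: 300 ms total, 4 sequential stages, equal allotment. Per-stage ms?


Formula: per_stage = total_budget / stages
per_stage = 300 / 4
per_stage = 75.0 ms

75.0 ms


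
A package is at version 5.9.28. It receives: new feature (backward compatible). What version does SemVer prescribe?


Current: 5.9.28
Change category: 'new feature (backward compatible)' → minor bump
SemVer rule: minor bump → increment MINOR, reset PATCH to 0 (MAJOR unchanged)
New: 5.10.0

5.10.0


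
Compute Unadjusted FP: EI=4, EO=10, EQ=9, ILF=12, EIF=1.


UFP = EI*4 + EO*5 + EQ*4 + ILF*10 + EIF*7
UFP = 4*4 + 10*5 + 9*4 + 12*10 + 1*7
UFP = 16 + 50 + 36 + 120 + 7
UFP = 229

229


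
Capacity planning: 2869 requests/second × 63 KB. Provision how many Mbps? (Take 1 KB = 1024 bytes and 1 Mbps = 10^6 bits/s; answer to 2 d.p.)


Formula: Mbps = payload_bytes * RPS * 8 / 1e6
Payload per request = 63 KB = 63 * 1024 = 64512 bytes
Total bytes/sec = 64512 * 2869 = 185084928
Total bits/sec = 185084928 * 8 = 1480679424
Mbps = 1480679424 / 1e6 = 1480.68

1480.68 Mbps


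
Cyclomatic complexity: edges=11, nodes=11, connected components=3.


Formula: V(G) = E - N + 2P
V(G) = 11 - 11 + 2*3
V(G) = 0 + 6
V(G) = 6

6


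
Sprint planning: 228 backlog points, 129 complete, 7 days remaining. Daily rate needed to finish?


Formula: Required rate = Remaining points / Days left
Remaining = 228 - 129 = 99 points
Required rate = 99 / 7 = 14.14 points/day

14.14 points/day


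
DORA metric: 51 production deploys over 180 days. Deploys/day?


Formula: deployments per day = releases / days
= 51 / 180
= 0.283 deploys/day
(equivalently, 1.98 deploys/week)

0.283 deploys/day


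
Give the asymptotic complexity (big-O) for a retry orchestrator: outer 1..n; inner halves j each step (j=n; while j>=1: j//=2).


Reasoning: n times log n
Complexity: O(n log n)

O(n log n)


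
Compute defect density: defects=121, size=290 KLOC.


Defect density = defects / KLOC
Defect density = 121 / 290
Defect density = 0.417 defects/KLOC

0.417 defects/KLOC


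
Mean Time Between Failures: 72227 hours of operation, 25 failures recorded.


Formula: MTBF = Total operating time / Number of failures
MTBF = 72227 / 25
MTBF = 2889.08 hours

2889.08 hours


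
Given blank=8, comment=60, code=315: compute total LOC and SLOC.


Total LOC = blank + comment + code
Total LOC = 8 + 60 + 315 = 383
SLOC (source only) = code = 315

Total LOC: 383, SLOC: 315


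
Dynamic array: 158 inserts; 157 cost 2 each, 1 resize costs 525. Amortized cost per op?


Formula: Amortized cost = Total cost / Operations
Total cost = (157 * 2) + (1 * 525)
Total cost = 314 + 525 = 839
Amortized = 839 / 158 = 5.3101

5.3101


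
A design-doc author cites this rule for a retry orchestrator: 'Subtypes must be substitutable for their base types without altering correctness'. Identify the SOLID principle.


This describes the Liskov Substitution Principle (LSP)

Liskov Substitution Principle (LSP)


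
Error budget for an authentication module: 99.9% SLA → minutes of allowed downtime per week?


Formula: allowed downtime = period * (100 - SLA) / 100
Period (week) = 10080 minutes
Unavailability fraction = (100 - 99.9) / 100
Allowed downtime = 10080 * (100 - 99.9) / 100
Allowed downtime = 10.08 minutes

10.08 minutes


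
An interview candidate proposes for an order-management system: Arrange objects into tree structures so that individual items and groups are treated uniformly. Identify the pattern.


This matches the Composite pattern

Composite


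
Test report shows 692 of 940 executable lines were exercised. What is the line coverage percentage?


Coverage = covered / total * 100
Coverage = 692 / 940 * 100
Coverage = 73.62%

73.62%


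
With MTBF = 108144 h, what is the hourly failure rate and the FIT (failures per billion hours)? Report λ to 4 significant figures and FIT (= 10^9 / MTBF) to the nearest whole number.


Formula: λ = 1 / MTBF; FIT = λ × 1e9 = 1e9 / MTBF
λ = 1 / 108144 ≈ 9.247e-06 failures/hour
FIT = 1e9 / 108144 ≈ 9247 failures per 1e9 hours (nearest whole number)

λ = 9.247e-06 /h, FIT = 9247


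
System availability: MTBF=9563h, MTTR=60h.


Availability = MTBF / (MTBF + MTTR)
Availability = 9563 / (9563 + 60)
Availability = 9563 / 9623
Availability = 99.3765%

99.3765%
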